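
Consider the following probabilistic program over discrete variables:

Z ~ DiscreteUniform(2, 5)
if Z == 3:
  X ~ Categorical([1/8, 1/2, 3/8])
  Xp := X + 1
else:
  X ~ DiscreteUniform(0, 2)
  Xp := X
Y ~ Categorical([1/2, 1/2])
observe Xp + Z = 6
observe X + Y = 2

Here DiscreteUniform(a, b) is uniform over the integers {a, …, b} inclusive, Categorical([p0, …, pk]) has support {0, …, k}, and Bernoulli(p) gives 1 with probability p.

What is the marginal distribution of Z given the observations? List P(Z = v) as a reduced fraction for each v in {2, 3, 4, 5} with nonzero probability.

P(Z=3) = 9/25, P(Z=4) = 8/25, P(Z=5) = 8/25

Enumerate traces; 3 have nonzero weight after conditioning:
  (Z=3, X=2, Y=0) weight 3/64
  (Z=4, X=2, Y=0) weight 1/24
  (Z=5, X=1, Y=1) weight 1/24
Group by Z:
  weight(Z=3) = 3/64
  weight(Z=4) = 1/24
  weight(Z=5) = 1/24
Total weight = 3/64 + 1/24 + 1/24 = 25/192
P(Z=3 | obs) = 3/64 / 25/192 = 9/25
P(Z=4 | obs) = 1/24 / 25/192 = 8/25
P(Z=5 | obs) = 1/24 / 25/192 = 8/25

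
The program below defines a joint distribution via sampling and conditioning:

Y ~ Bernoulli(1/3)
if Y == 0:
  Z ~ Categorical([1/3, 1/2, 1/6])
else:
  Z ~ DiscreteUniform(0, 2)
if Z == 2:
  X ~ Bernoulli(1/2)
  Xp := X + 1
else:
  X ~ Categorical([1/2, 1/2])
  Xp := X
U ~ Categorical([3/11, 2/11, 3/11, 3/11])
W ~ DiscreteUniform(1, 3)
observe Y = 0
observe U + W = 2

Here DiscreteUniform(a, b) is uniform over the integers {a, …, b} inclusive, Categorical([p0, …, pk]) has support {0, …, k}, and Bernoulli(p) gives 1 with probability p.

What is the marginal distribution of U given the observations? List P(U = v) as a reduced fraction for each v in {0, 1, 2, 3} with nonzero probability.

P(U=0) = 3/5, P(U=1) = 2/5

Enumerate traces; 12 have nonzero weight after conditioning:
  (Y=0, Z=0, X=0, U=0, W=2) weight 1/99
  (Y=0, Z=0, X=0, U=1, W=1) weight 2/297
  (Y=0, Z=0, X=1, U=0, W=2) weight 1/99
  (Y=0, Z=0, X=1, U=1, W=1) weight 2/297
  (Y=0, Z=1, X=0, U=0, W=2) weight 1/66
  (Y=0, Z=1, X=0, U=1, W=1) weight 1/99
  (Y=0, Z=1, X=1, U=0, W=2) weight 1/66
  (Y=0, Z=1, X=1, U=1, W=1) weight 1/99
  … 4 more
Group by U:
  weight(U=0) = 2/33
  weight(U=1) = 4/99
Total weight = 2/33 + 4/99 = 10/99
P(U=0 | obs) = 2/33 / 10/99 = 3/5
P(U=1 | obs) = 4/99 / 10/99 = 2/5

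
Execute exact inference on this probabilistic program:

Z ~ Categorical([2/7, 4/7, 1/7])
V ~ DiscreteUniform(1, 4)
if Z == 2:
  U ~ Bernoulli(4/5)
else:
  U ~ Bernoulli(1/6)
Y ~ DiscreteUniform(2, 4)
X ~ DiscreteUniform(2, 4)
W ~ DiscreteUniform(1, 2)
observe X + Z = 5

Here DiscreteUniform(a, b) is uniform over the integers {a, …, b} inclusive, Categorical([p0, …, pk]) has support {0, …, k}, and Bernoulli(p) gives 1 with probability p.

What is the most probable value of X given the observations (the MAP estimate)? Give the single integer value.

argmax_v P(X = v | obs) = 4

Enumerate traces; 96 have nonzero weight after conditioning:
  (Z=1, V=1, U=0, Y=2, X=4, W=1) weight 5/756
  (Z=1, V=1, U=0, Y=2, X=4, W=2) weight 5/756
  (Z=1, V=1, U=0, Y=3, X=4, W=1) weight 5/756
  (Z=1, V=1, U=0, Y=3, X=4, W=2) weight 5/756
  (Z=1, V=1, U=0, Y=4, X=4, W=1) weight 5/756
  (Z=1, V=1, U=0, Y=4, X=4, W=2) weight 5/756
  (Z=1, V=1, U=1, Y=2, X=4, W=1) weight 1/756
  (Z=1, V=1, U=1, Y=2, X=4, W=2) weight 1/756
  (Z=2, V=1, U=0, Y=2, X=3, W=1) weight 1/2520
  … 87 more
Group by X:
  weight(X=3) = 1/21
  weight(X=4) = 4/21
Total weight = 1/21 + 4/21 = 5/21
P(X=3 | obs) = 1/21 / 5/21 = 1/5
P(X=4 | obs) = 4/21 / 5/21 = 4/5
argmax = 4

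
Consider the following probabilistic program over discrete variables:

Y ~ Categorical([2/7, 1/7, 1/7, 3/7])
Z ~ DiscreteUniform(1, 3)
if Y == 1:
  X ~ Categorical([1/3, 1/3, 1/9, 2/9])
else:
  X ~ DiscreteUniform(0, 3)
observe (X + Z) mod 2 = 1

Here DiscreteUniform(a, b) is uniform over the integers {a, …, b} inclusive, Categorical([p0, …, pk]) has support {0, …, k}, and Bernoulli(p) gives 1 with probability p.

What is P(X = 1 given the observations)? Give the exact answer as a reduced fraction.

Enumerate traces; 24 have nonzero weight after conditioning:
  (Y=0, Z=1, X=0) weight 1/42
  (Y=0, Z=1, X=2) weight 1/42
  (Y=0, Z=2, X=1) weight 1/42
  (Y=0, Z=2, X=3) weight 1/42
  (Y=0, Z=3, X=0) weight 1/42
  (Y=0, Z=3, X=2) weight 1/42
  (Y=1, Z=1, X=0) weight 1/63
  (Y=1, Z=1, X=2) weight 1/189
  … 16 more
Group by X:
  weight(X=0) = 11/63
  weight(X=1) = 11/126
  weight(X=2) = 29/189
  weight(X=3) = 31/378
Total weight = 11/63 + 11/126 + 29/189 + 31/378 = 94/189
P(X=0 | obs) = 11/63 / 94/189 = 33/94
P(X=1 | obs) = 11/126 / 94/189 = 33/188
P(X=2 | obs) = 29/189 / 94/189 = 29/94
P(X=3 | obs) = 31/378 / 94/189 = 31/188

P(X = 1 | obs) = 33/188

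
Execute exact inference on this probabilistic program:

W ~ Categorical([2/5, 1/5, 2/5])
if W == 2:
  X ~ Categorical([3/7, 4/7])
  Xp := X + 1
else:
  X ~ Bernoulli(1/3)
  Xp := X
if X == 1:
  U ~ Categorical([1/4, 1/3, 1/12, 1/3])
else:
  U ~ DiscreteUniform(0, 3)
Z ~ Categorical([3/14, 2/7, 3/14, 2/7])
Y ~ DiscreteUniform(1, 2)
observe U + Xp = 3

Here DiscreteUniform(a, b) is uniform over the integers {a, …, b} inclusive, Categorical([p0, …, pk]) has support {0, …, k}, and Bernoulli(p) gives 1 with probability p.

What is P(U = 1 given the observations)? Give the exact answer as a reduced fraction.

P(U = 1 | obs) = 32/99

Enumerate traces; 48 have nonzero weight after conditioning:
  (W=0, X=0, U=3, Z=0, Y=1) weight 1/140
  (W=0, X=0, U=3, Z=0, Y=2) weight 1/140
  (W=0, X=0, U=3, Z=1, Y=1) weight 1/105
  (W=0, X=0, U=3, Z=1, Y=2) weight 1/105
  (W=0, X=0, U=3, Z=2, Y=1) weight 1/140
  (W=0, X=0, U=3, Z=2, Y=2) weight 1/140
  (W=0, X=0, U=3, Z=3, Y=1) weight 1/105
  (W=0, X=0, U=3, Z=3, Y=2) weight 1/105
  (W=0, X=1, U=2, Z=0, Y=1) weight 1/840
  (W=2, X=1, U=1, Z=0, Y=1) weight 2/245
  … 38 more
Group by U:
  weight(U=1) = 8/105
  weight(U=2) = 5/84
  weight(U=3) = 1/10
Total weight = 8/105 + 5/84 + 1/10 = 33/140
P(U=1 | obs) = 8/105 / 33/140 = 32/99
P(U=2 | obs) = 5/84 / 33/140 = 25/99
P(U=3 | obs) = 1/10 / 33/140 = 14/33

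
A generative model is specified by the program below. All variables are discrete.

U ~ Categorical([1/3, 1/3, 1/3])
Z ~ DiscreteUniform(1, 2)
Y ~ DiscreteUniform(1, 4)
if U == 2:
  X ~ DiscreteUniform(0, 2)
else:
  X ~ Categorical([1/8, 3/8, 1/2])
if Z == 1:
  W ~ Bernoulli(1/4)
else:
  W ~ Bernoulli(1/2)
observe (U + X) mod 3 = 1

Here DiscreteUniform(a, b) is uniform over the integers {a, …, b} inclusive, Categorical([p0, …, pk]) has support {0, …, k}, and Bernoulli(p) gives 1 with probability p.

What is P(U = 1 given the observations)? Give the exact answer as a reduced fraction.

P(U = 1 | obs) = 3/20

Enumerate traces; 48 have nonzero weight after conditioning:
  (U=0, Z=1, Y=1, X=1, W=0) weight 3/256
  (U=0, Z=1, Y=1, X=1, W=1) weight 1/256
  (U=0, Z=1, Y=2, X=1, W=0) weight 3/256
  (U=0, Z=1, Y=2, X=1, W=1) weight 1/256
  (U=0, Z=1, Y=3, X=1, W=0) weight 3/256
  (U=0, Z=1, Y=3, X=1, W=1) weight 1/256
  (U=0, Z=1, Y=4, X=1, W=0) weight 3/256
  (U=0, Z=1, Y=4, X=1, W=1) weight 1/256
  (U=1, Z=1, Y=1, X=0, W=0) weight 1/256
  (U=2, Z=1, Y=1, X=2, W=0) weight 1/96
  … 38 more
Group by U:
  weight(U=0) = 1/8
  weight(U=1) = 1/24
  weight(U=2) = 1/9
Total weight = 1/8 + 1/24 + 1/9 = 5/18
P(U=0 | obs) = 1/8 / 5/18 = 9/20
P(U=1 | obs) = 1/24 / 5/18 = 3/20
P(U=2 | obs) = 1/9 / 5/18 = 2/5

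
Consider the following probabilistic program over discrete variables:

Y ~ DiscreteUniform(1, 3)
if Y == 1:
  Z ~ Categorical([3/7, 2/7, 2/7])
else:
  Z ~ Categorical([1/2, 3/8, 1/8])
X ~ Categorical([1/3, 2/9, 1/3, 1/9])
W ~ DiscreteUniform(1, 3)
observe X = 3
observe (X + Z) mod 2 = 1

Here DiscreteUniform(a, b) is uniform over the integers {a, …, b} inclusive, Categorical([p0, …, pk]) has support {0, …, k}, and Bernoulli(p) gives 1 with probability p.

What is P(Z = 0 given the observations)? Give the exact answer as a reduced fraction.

P(Z = 0 | obs) = 8/11

Enumerate traces; 18 have nonzero weight after conditioning:
  (Y=1, Z=0, X=3, W=1) weight 1/189
  (Y=1, Z=0, X=3, W=2) weight 1/189
  (Y=1, Z=0, X=3, W=3) weight 1/189
  (Y=1, Z=2, X=3, W=1) weight 2/567
  (Y=1, Z=2, X=3, W=2) weight 2/567
  (Y=1, Z=2, X=3, W=3) weight 2/567
  (Y=2, Z=0, X=3, W=1) weight 1/162
  (Y=2, Z=0, X=3, W=2) weight 1/162
  … 10 more
Group by Z:
  weight(Z=0) = 10/189
  weight(Z=2) = 5/252
Total weight = 10/189 + 5/252 = 55/756
P(Z=0 | obs) = 10/189 / 55/756 = 8/11
P(Z=2 | obs) = 5/252 / 55/756 = 3/11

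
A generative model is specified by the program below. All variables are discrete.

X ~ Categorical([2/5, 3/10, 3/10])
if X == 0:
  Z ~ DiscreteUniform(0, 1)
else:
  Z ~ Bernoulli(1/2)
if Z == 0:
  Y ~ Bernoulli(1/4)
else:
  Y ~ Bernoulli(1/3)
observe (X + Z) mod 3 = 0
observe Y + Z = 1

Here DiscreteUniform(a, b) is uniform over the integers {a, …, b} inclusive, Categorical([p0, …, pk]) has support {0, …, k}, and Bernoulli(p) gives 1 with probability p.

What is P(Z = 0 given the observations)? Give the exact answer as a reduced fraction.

Enumerate traces; 2 have nonzero weight after conditioning:
  (X=0, Z=0, Y=1) weight 1/20
  (X=2, Z=1, Y=0) weight 1/10
Group by Z:
  weight(Z=0) = 1/20
  weight(Z=1) = 1/10
Total weight = 1/20 + 1/10 = 3/20
P(Z=0 | obs) = 1/20 / 3/20 = 1/3
P(Z=1 | obs) = 1/10 / 3/20 = 2/3

P(Z = 0 | obs) = 1/3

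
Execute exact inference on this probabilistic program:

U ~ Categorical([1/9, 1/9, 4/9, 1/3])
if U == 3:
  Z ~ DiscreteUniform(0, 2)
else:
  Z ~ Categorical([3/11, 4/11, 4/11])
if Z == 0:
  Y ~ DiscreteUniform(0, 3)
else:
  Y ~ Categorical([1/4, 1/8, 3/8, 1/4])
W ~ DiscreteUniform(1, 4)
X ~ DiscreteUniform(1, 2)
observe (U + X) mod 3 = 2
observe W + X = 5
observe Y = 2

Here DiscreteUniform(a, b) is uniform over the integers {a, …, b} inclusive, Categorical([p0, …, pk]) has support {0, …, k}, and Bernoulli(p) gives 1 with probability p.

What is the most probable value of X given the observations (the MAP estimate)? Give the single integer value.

Enumerate traces; 9 have nonzero weight after conditioning:
  (U=0, Z=0, Y=2, W=3, X=2) weight 1/1056
  (U=0, Z=1, Y=2, W=3, X=2) weight 1/528
  (U=0, Z=2, Y=2, W=3, X=2) weight 1/528
  (U=1, Z=0, Y=2, W=4, X=1) weight 1/1056
  (U=1, Z=1, Y=2, W=4, X=1) weight 1/528
  (U=1, Z=2, Y=2, W=4, X=1) weight 1/528
  (U=3, Z=0, Y=2, W=3, X=2) weight 1/288
  (U=3, Z=1, Y=2, W=3, X=2) weight 1/192
  … 1 more
Group by X:
  weight(X=1) = 5/1056
  weight(X=2) = 59/3168
Total weight = 5/1056 + 59/3168 = 37/1584
P(X=1 | obs) = 5/1056 / 37/1584 = 15/74
P(X=2 | obs) = 59/3168 / 37/1584 = 59/74
argmax = 2

argmax_v P(X = v | obs) = 2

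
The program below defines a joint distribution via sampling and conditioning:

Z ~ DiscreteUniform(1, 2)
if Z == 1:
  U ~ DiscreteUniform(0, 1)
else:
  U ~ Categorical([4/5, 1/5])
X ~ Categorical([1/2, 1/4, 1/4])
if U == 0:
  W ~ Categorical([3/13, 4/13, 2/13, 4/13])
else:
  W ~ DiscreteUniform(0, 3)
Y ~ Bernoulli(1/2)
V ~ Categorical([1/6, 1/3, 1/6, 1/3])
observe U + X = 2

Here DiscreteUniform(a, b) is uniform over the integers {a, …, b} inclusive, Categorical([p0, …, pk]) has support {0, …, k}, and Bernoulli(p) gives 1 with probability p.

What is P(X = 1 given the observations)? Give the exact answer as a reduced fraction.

P(X = 1 | obs) = 7/20

Enumerate traces; 128 have nonzero weight after conditioning:
  (Z=1, U=0, X=2, W=0, Y=0, V=0) weight 1/832
  (Z=1, U=0, X=2, W=0, Y=0, V=1) weight 1/416
  (Z=1, U=0, X=2, W=0, Y=0, V=2) weight 1/832
  (Z=1, U=0, X=2, W=0, Y=0, V=3) weight 1/416
  (Z=1, U=0, X=2, W=0, Y=1, V=0) weight 1/832
  (Z=1, U=0, X=2, W=0, Y=1, V=1) weight 1/416
  (Z=1, U=0, X=2, W=0, Y=1, V=2) weight 1/832
  (Z=1, U=0, X=2, W=0, Y=1, V=3) weight 1/416
  (Z=1, U=1, X=1, W=0, Y=0, V=0) weight 1/768
  … 119 more
Group by X:
  weight(X=1) = 7/80
  weight(X=2) = 13/80
Total weight = 7/80 + 13/80 = 1/4
P(X=1 | obs) = 7/80 / 1/4 = 7/20
P(X=2 | obs) = 13/80 / 1/4 = 13/20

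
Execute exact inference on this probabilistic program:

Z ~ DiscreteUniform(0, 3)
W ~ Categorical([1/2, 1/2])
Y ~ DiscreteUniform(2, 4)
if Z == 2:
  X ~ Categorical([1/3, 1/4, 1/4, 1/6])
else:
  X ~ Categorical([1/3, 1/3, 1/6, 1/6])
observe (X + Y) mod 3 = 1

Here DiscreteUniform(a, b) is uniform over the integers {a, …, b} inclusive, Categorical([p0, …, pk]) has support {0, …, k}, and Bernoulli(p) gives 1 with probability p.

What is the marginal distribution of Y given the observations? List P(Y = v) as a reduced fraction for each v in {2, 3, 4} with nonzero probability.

Enumerate traces; 32 have nonzero weight after conditioning:
  (Z=0, W=0, Y=2, X=2) weight 1/144
  (Z=0, W=0, Y=3, X=1) weight 1/72
  (Z=0, W=0, Y=4, X=0) weight 1/72
  (Z=0, W=0, Y=4, X=3) weight 1/144
  (Z=0, W=1, Y=2, X=2) weight 1/144
  (Z=0, W=1, Y=3, X=1) weight 1/72
  (Z=0, W=1, Y=4, X=0) weight 1/72
  (Z=0, W=1, Y=4, X=3) weight 1/144
  … 24 more
Group by Y:
  weight(Y=2) = 1/16
  weight(Y=3) = 5/48
  weight(Y=4) = 1/6
Total weight = 1/16 + 5/48 + 1/6 = 1/3
P(Y=2 | obs) = 1/16 / 1/3 = 3/16
P(Y=3 | obs) = 5/48 / 1/3 = 5/16
P(Y=4 | obs) = 1/6 / 1/3 = 1/2

P(Y=2) = 3/16, P(Y=3) = 5/16, P(Y=4) = 1/2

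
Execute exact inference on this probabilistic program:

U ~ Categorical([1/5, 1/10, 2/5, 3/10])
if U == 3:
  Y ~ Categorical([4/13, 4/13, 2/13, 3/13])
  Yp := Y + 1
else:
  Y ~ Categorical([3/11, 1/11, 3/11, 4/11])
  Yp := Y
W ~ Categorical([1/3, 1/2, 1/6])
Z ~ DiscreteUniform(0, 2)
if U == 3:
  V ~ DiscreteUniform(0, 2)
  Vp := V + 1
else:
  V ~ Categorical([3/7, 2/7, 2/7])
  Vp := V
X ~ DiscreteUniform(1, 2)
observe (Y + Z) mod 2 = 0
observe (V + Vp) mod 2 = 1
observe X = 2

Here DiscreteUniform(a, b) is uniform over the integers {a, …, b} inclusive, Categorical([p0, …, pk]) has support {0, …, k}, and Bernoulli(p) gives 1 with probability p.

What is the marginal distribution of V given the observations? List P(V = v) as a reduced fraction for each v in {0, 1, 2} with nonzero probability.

Enumerate traces; 54 have nonzero weight after conditioning:
  (U=3, Y=0, W=0, Z=0, V=0, X=2) weight 1/585
  (U=3, Y=0, W=0, Z=0, V=1, X=2) weight 1/585
  (U=3, Y=0, W=0, Z=0, V=2, X=2) weight 1/585
  (U=3, Y=0, W=0, Z=2, V=0, X=2) weight 1/585
  (U=3, Y=0, W=0, Z=2, V=1, X=2) weight 1/585
  (U=3, Y=0, W=0, Z=2, V=2, X=2) weight 1/585
  (U=3, Y=0, W=1, Z=0, V=0, X=2) weight 1/390
  (U=3, Y=0, W=1, Z=0, V=1, X=2) weight 1/390
  … 46 more
Group by V:
  weight(V=0) = 19/780
  weight(V=1) = 19/780
  weight(V=2) = 19/780
Total weight = 19/780 + 19/780 + 19/780 = 19/260
P(V=0 | obs) = 19/780 / 19/260 = 1/3
P(V=1 | obs) = 19/780 / 19/260 = 1/3
P(V=2 | obs) = 19/780 / 19/260 = 1/3

P(V=0) = 1/3, P(V=1) = 1/3, P(V=2) = 1/3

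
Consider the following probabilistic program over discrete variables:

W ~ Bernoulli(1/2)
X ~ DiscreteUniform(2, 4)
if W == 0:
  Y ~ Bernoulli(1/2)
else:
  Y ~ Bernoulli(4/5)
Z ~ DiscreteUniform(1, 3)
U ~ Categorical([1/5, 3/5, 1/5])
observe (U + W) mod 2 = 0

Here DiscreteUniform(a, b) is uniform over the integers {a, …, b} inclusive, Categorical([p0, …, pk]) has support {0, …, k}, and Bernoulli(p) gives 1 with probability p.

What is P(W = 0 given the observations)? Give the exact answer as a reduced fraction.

Enumerate traces; 54 have nonzero weight after conditioning:
  (W=0, X=2, Y=0, Z=1, U=0) weight 1/180
  (W=0, X=2, Y=0, Z=1, U=2) weight 1/180
  (W=0, X=2, Y=0, Z=2, U=0) weight 1/180
  (W=0, X=2, Y=0, Z=2, U=2) weight 1/180
  (W=0, X=2, Y=0, Z=3, U=0) weight 1/180
  (W=0, X=2, Y=0, Z=3, U=2) weight 1/180
  (W=0, X=2, Y=1, Z=1, U=0) weight 1/180
  (W=0, X=2, Y=1, Z=1, U=2) weight 1/180
  (W=1, X=2, Y=0, Z=1, U=1) weight 1/150
  … 45 more
Group by W:
  weight(W=0) = 1/5
  weight(W=1) = 3/10
Total weight = 1/5 + 3/10 = 1/2
P(W=0 | obs) = 1/5 / 1/2 = 2/5
P(W=1 | obs) = 3/10 / 1/2 = 3/5

P(W = 0 | obs) = 2/5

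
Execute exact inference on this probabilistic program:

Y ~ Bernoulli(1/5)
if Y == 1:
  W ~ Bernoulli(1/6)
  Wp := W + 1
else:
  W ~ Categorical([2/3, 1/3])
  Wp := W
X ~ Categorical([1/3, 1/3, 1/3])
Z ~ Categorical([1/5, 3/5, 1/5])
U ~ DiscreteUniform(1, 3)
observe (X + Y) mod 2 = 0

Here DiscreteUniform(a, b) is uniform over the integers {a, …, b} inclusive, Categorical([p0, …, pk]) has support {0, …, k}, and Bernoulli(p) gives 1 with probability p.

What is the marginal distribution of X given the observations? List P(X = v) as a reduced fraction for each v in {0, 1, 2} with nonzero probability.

Enumerate traces; 54 have nonzero weight after conditioning:
  (Y=0, W=0, X=0, Z=0, U=1) weight 8/675
  (Y=0, W=0, X=0, Z=0, U=2) weight 8/675
  (Y=0, W=0, X=0, Z=0, U=3) weight 8/675
  (Y=0, W=0, X=0, Z=1, U=1) weight 8/225
  (Y=0, W=0, X=0, Z=1, U=2) weight 8/225
  (Y=0, W=0, X=0, Z=1, U=3) weight 8/225
  (Y=0, W=0, X=0, Z=2, U=1) weight 8/675
  (Y=0, W=0, X=0, Z=2, U=2) weight 8/675
  (Y=0, W=0, X=2, Z=0, U=1) weight 8/675
  (Y=1, W=0, X=1, Z=0, U=1) weight 1/270
  … 44 more
Group by X:
  weight(X=0) = 4/15
  weight(X=1) = 1/15
  weight(X=2) = 4/15
Total weight = 4/15 + 1/15 + 4/15 = 3/5
P(X=0 | obs) = 4/15 / 3/5 = 4/9
P(X=1 | obs) = 1/15 / 3/5 = 1/9
P(X=2 | obs) = 4/15 / 3/5 = 4/9

P(X=0) = 4/9, P(X=1) = 1/9, P(X=2) = 4/9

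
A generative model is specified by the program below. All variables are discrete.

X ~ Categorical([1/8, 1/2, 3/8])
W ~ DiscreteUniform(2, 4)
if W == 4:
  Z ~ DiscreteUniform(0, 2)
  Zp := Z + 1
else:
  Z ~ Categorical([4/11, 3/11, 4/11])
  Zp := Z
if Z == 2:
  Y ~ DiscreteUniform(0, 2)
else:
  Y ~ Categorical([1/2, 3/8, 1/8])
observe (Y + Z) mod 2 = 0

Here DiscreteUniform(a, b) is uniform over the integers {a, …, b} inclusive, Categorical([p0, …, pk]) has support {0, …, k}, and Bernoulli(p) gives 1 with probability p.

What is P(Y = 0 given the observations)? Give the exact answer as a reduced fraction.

P(Y = 0 | obs) = 350/673

Enumerate traces; 45 have nonzero weight after conditioning:
  (X=0, W=2, Z=0, Y=0) weight 1/132
  (X=0, W=2, Z=0, Y=2) weight 1/528
  (X=0, W=2, Z=1, Y=1) weight 3/704
  (X=0, W=2, Z=2, Y=0) weight 1/198
  (X=0, W=2, Z=2, Y=2) weight 1/198
  (X=0, W=3, Z=0, Y=0) weight 1/132
  (X=0, W=3, Z=0, Y=2) weight 1/528
  (X=0, W=3, Z=1, Y=1) weight 3/704
  … 37 more
Group by Y:
  weight(Y=0) = 175/594
  weight(Y=1) = 29/264
  weight(Y=2) = 35/216
Total weight = 175/594 + 29/264 + 35/216 = 673/1188
P(Y=0 | obs) = 175/594 / 673/1188 = 350/673
P(Y=1 | obs) = 29/264 / 673/1188 = 261/1346
P(Y=2 | obs) = 35/216 / 673/1188 = 385/1346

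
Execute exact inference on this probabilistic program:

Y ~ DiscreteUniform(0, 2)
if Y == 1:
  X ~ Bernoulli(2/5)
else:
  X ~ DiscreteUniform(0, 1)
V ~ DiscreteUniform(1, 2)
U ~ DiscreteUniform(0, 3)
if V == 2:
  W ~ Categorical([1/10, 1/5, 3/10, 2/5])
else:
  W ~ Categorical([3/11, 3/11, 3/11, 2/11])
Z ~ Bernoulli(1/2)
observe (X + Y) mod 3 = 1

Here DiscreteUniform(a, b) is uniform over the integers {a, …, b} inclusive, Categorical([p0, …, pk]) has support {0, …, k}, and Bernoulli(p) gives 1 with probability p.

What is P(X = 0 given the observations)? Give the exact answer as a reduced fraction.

P(X = 0 | obs) = 6/11

Enumerate traces; 128 have nonzero weight after conditioning:
  (Y=0, X=1, V=1, U=0, W=0, Z=0) weight 1/352
  (Y=0, X=1, V=1, U=0, W=0, Z=1) weight 1/352
  (Y=0, X=1, V=1, U=0, W=1, Z=0) weight 1/352
  (Y=0, X=1, V=1, U=0, W=1, Z=1) weight 1/352
  (Y=0, X=1, V=1, U=0, W=2, Z=0) weight 1/352
  (Y=0, X=1, V=1, U=0, W=2, Z=1) weight 1/352
  (Y=0, X=1, V=1, U=0, W=3, Z=0) weight 1/528
  (Y=0, X=1, V=1, U=0, W=3, Z=1) weight 1/528
  (Y=1, X=0, V=1, U=0, W=0, Z=0) weight 3/880
  … 119 more
Group by X:
  weight(X=0) = 1/5
  weight(X=1) = 1/6
Total weight = 1/5 + 1/6 = 11/30
P(X=0 | obs) = 1/5 / 11/30 = 6/11
P(X=1 | obs) = 1/6 / 11/30 = 5/11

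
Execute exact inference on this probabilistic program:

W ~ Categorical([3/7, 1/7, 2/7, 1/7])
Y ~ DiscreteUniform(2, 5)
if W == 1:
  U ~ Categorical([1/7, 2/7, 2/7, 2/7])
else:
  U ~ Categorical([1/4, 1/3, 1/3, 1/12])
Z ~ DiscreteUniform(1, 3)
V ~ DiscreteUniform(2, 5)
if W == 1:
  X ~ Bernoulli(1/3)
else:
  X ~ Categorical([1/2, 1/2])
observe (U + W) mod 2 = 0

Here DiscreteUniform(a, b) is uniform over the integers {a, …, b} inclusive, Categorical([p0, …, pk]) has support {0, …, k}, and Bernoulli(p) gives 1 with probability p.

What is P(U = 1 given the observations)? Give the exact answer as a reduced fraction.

Enumerate traces; 768 have nonzero weight after conditioning:
  (W=0, Y=2, U=0, Z=1, V=2, X=0) weight 1/896
  (W=0, Y=2, U=0, Z=1, V=2, X=1) weight 1/896
  (W=0, Y=2, U=0, Z=1, V=3, X=0) weight 1/896
  (W=0, Y=2, U=0, Z=1, V=3, X=1) weight 1/896
  (W=0, Y=2, U=0, Z=1, V=4, X=0) weight 1/896
  (W=0, Y=2, U=0, Z=1, V=4, X=1) weight 1/896
  (W=0, Y=2, U=0, Z=1, V=5, X=0) weight 1/896
  (W=0, Y=2, U=0, Z=1, V=5, X=1) weight 1/896
  (W=0, Y=2, U=2, Z=1, V=2, X=0) weight 1/672
  (W=1, Y=2, U=1, Z=1, V=2, X=0) weight 1/1764
  … 758 more
Group by U:
  weight(U=0) = 5/28
  weight(U=1) = 13/147
  weight(U=2) = 5/21
  weight(U=3) = 31/588
Total weight = 5/28 + 13/147 + 5/21 + 31/588 = 82/147
P(U=0 | obs) = 5/28 / 82/147 = 105/328
P(U=1 | obs) = 13/147 / 82/147 = 13/82
P(U=2 | obs) = 5/21 / 82/147 = 35/82
P(U=3 | obs) = 31/588 / 82/147 = 31/328

P(U = 1 | obs) = 13/82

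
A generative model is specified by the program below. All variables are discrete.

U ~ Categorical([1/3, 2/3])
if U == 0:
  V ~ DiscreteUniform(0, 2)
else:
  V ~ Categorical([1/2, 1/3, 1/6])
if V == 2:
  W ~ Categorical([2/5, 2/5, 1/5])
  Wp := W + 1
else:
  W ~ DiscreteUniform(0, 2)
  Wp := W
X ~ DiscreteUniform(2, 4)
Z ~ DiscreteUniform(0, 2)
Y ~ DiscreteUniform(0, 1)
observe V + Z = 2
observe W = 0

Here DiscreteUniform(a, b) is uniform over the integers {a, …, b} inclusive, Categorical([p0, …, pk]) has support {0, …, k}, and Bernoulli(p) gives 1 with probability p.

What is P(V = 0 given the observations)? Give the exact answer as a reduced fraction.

Enumerate traces; 36 have nonzero weight after conditioning:
  (U=0, V=0, W=0, X=2, Z=2, Y=0) weight 1/486
  (U=0, V=0, W=0, X=2, Z=2, Y=1) weight 1/486
  (U=0, V=0, W=0, X=3, Z=2, Y=0) weight 1/486
  (U=0, V=0, W=0, X=3, Z=2, Y=1) weight 1/486
  (U=0, V=0, W=0, X=4, Z=2, Y=0) weight 1/486
  (U=0, V=0, W=0, X=4, Z=2, Y=1) weight 1/486
  (U=0, V=1, W=0, X=2, Z=1, Y=0) weight 1/486
  (U=0, V=1, W=0, X=2, Z=1, Y=1) weight 1/486
  (U=0, V=2, W=0, X=2, Z=0, Y=0) weight 1/405
  … 27 more
Group by V:
  weight(V=0) = 4/81
  weight(V=1) = 1/27
  weight(V=2) = 4/135
Total weight = 4/81 + 1/27 + 4/135 = 47/405
P(V=0 | obs) = 4/81 / 47/405 = 20/47
P(V=1 | obs) = 1/27 / 47/405 = 15/47
P(V=2 | obs) = 4/135 / 47/405 = 12/47

P(V = 0 | obs) = 20/47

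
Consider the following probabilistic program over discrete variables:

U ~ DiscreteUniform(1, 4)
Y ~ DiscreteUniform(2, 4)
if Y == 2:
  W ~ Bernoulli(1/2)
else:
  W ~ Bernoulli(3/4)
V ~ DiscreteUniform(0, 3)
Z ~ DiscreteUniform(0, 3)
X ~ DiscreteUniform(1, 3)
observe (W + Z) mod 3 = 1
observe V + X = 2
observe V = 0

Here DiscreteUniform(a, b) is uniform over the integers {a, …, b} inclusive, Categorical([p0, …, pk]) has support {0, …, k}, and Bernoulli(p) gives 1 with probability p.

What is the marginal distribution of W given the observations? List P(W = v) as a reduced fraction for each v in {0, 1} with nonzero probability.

P(W=0) = 1/5, P(W=1) = 4/5

Enumerate traces; 36 have nonzero weight after conditioning:
  (U=1, Y=2, W=0, V=0, Z=1, X=2) weight 1/1152
  (U=1, Y=2, W=1, V=0, Z=0, X=2) weight 1/1152
  (U=1, Y=2, W=1, V=0, Z=3, X=2) weight 1/1152
  (U=1, Y=3, W=0, V=0, Z=1, X=2) weight 1/2304
  (U=1, Y=3, W=1, V=0, Z=0, X=2) weight 1/768
  (U=1, Y=3, W=1, V=0, Z=3, X=2) weight 1/768
  (U=1, Y=4, W=0, V=0, Z=1, X=2) weight 1/2304
  (U=1, Y=4, W=1, V=0, Z=0, X=2) weight 1/768
  … 28 more
Group by W:
  weight(W=0) = 1/144
  weight(W=1) = 1/36
Total weight = 1/144 + 1/36 = 5/144
P(W=0 | obs) = 1/144 / 5/144 = 1/5
P(W=1 | obs) = 1/36 / 5/144 = 4/5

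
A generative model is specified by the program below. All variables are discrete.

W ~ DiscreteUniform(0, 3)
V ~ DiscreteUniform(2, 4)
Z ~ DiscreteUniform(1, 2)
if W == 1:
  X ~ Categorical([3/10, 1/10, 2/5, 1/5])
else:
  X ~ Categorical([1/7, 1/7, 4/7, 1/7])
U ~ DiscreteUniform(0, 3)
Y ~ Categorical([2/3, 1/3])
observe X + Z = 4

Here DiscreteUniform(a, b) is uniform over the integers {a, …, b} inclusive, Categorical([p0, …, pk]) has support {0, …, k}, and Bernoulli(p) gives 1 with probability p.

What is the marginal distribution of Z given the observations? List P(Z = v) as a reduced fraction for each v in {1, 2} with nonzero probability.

P(Z=1) = 11/48, P(Z=2) = 37/48

Enumerate traces; 192 have nonzero weight after conditioning:
  (W=0, V=2, Z=1, X=3, U=0, Y=0) weight 1/1008
  (W=0, V=2, Z=1, X=3, U=0, Y=1) weight 1/2016
  (W=0, V=2, Z=1, X=3, U=1, Y=0) weight 1/1008
  (W=0, V=2, Z=1, X=3, U=1, Y=1) weight 1/2016
  (W=0, V=2, Z=1, X=3, U=2, Y=0) weight 1/1008
  (W=0, V=2, Z=1, X=3, U=2, Y=1) weight 1/2016
  (W=0, V=2, Z=1, X=3, U=3, Y=0) weight 1/1008
  (W=0, V=2, Z=1, X=3, U=3, Y=1) weight 1/2016
  (W=0, V=2, Z=2, X=2, U=0, Y=0) weight 1/252
  … 183 more
Group by Z:
  weight(Z=1) = 11/140
  weight(Z=2) = 37/140
Total weight = 11/140 + 37/140 = 12/35
P(Z=1 | obs) = 11/140 / 12/35 = 11/48
P(Z=2 | obs) = 37/140 / 12/35 = 37/48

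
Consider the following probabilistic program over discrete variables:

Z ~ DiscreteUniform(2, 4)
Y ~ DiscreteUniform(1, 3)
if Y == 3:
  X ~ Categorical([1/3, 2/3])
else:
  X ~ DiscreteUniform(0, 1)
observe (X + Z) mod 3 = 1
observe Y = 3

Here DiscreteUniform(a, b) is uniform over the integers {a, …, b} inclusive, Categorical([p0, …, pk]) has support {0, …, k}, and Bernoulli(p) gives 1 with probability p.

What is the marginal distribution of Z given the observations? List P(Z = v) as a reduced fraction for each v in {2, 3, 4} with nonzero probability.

P(Z=3) = 2/3, P(Z=4) = 1/3

Enumerate traces; 2 have nonzero weight after conditioning:
  (Z=3, Y=3, X=1) weight 2/27
  (Z=4, Y=3, X=0) weight 1/27
Group by Z:
  weight(Z=3) = 2/27
  weight(Z=4) = 1/27
Total weight = 2/27 + 1/27 = 1/9
P(Z=3 | obs) = 2/27 / 1/9 = 2/3
P(Z=4 | obs) = 1/27 / 1/9 = 1/3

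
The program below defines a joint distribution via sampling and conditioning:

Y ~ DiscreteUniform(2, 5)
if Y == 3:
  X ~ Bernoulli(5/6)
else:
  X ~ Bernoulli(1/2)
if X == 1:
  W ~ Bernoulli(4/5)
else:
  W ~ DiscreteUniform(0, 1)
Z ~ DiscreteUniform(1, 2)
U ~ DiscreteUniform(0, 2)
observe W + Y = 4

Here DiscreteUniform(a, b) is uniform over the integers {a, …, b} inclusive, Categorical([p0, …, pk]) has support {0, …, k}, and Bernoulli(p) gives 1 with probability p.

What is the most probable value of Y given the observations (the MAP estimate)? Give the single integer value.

Enumerate traces; 24 have nonzero weight after conditioning:
  (Y=3, X=0, W=1, Z=1, U=0) weight 1/288
  (Y=3, X=0, W=1, Z=1, U=1) weight 1/288
  (Y=3, X=0, W=1, Z=1, U=2) weight 1/288
  (Y=3, X=0, W=1, Z=2, U=0) weight 1/288
  (Y=3, X=0, W=1, Z=2, U=1) weight 1/288
  (Y=3, X=0, W=1, Z=2, U=2) weight 1/288
  (Y=3, X=1, W=1, Z=1, U=0) weight 1/36
  (Y=3, X=1, W=1, Z=1, U=1) weight 1/36
  (Y=4, X=0, W=0, Z=1, U=0) weight 1/96
  … 15 more
Group by Y:
  weight(Y=3) = 3/16
  weight(Y=4) = 7/80
Total weight = 3/16 + 7/80 = 11/40
P(Y=3 | obs) = 3/16 / 11/40 = 15/22
P(Y=4 | obs) = 7/80 / 11/40 = 7/22
argmax = 3

argmax_v P(Y = v | obs) = 3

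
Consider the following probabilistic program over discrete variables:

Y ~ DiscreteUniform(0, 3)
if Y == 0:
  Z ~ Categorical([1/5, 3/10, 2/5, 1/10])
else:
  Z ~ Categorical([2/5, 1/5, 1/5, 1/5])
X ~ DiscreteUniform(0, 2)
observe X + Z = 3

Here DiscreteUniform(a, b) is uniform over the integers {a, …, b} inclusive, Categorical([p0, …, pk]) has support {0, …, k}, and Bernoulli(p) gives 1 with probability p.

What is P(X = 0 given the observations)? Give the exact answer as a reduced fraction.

P(X = 0 | obs) = 7/26

Enumerate traces; 12 have nonzero weight after conditioning:
  (Y=0, Z=1, X=2) weight 1/40
  (Y=0, Z=2, X=1) weight 1/30
  (Y=0, Z=3, X=0) weight 1/120
  (Y=1, Z=1, X=2) weight 1/60
  (Y=1, Z=2, X=1) weight 1/60
  (Y=1, Z=3, X=0) weight 1/60
  (Y=2, Z=1, X=2) weight 1/60
  (Y=2, Z=2, X=1) weight 1/60
  … 4 more
Group by X:
  weight(X=0) = 7/120
  weight(X=1) = 1/12
  weight(X=2) = 3/40
Total weight = 7/120 + 1/12 + 3/40 = 13/60
P(X=0 | obs) = 7/120 / 13/60 = 7/26
P(X=1 | obs) = 1/12 / 13/60 = 5/13
P(X=2 | obs) = 3/40 / 13/60 = 9/26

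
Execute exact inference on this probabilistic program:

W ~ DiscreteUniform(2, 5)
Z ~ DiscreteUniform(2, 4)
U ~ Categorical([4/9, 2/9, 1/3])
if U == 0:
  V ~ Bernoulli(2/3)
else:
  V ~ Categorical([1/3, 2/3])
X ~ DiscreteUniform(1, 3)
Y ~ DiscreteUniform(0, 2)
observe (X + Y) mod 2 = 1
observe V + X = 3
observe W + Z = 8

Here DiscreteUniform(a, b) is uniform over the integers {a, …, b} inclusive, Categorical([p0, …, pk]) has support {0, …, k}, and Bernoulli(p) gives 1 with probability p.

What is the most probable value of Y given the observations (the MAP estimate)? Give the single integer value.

Enumerate traces; 18 have nonzero weight after conditioning:
  (W=4, Z=4, U=0, V=0, X=3, Y=0) weight 1/729
  (W=4, Z=4, U=0, V=0, X=3, Y=2) weight 1/729
  (W=4, Z=4, U=0, V=1, X=2, Y=1) weight 2/729
  (W=4, Z=4, U=1, V=0, X=3, Y=0) weight 1/1458
  (W=4, Z=4, U=1, V=0, X=3, Y=2) weight 1/1458
  (W=4, Z=4, U=1, V=1, X=2, Y=1) weight 1/729
  (W=4, Z=4, U=2, V=0, X=3, Y=0) weight 1/972
  (W=4, Z=4, U=2, V=0, X=3, Y=2) weight 1/972
  … 10 more
Group by Y:
  weight(Y=0) = 1/162
  weight(Y=1) = 1/81
  weight(Y=2) = 1/162
Total weight = 1/162 + 1/81 + 1/162 = 2/81
P(Y=0 | obs) = 1/162 / 2/81 = 1/4
P(Y=1 | obs) = 1/81 / 2/81 = 1/2
P(Y=2 | obs) = 1/162 / 2/81 = 1/4
argmax = 1

argmax_v P(Y = v | obs) = 1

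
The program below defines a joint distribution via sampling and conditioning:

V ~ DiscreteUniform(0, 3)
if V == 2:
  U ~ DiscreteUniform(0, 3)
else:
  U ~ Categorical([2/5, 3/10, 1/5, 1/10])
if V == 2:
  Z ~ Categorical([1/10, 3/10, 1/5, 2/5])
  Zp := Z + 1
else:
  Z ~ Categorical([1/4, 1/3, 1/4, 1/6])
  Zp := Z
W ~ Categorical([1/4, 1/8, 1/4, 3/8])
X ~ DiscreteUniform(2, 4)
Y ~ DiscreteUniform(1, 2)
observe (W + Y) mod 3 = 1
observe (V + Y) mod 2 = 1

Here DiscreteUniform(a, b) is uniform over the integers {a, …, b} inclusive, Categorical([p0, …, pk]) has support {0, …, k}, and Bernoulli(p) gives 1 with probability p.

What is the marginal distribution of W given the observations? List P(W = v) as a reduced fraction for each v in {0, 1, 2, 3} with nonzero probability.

P(W=0) = 2/7, P(W=2) = 2/7, P(W=3) = 3/7

Enumerate traces; 288 have nonzero weight after conditioning:
  (V=0, U=0, Z=0, W=0, X=2, Y=1) weight 1/960
  (V=0, U=0, Z=0, W=0, X=3, Y=1) weight 1/960
  (V=0, U=0, Z=0, W=0, X=4, Y=1) weight 1/960
  (V=0, U=0, Z=0, W=3, X=2, Y=1) weight 1/640
  (V=0, U=0, Z=0, W=3, X=3, Y=1) weight 1/640
  (V=0, U=0, Z=0, W=3, X=4, Y=1) weight 1/640
  (V=0, U=0, Z=1, W=0, X=2, Y=1) weight 1/720
  (V=0, U=0, Z=1, W=0, X=3, Y=1) weight 1/720
  (V=1, U=0, Z=0, W=2, X=2, Y=2) weight 1/960
  … 279 more
Group by W:
  weight(W=0) = 1/16
  weight(W=2) = 1/16
  weight(W=3) = 3/32
Total weight = 1/16 + 1/16 + 3/32 = 7/32
P(W=0 | obs) = 1/16 / 7/32 = 2/7
P(W=2 | obs) = 1/16 / 7/32 = 2/7
P(W=3 | obs) = 3/32 / 7/32 = 3/7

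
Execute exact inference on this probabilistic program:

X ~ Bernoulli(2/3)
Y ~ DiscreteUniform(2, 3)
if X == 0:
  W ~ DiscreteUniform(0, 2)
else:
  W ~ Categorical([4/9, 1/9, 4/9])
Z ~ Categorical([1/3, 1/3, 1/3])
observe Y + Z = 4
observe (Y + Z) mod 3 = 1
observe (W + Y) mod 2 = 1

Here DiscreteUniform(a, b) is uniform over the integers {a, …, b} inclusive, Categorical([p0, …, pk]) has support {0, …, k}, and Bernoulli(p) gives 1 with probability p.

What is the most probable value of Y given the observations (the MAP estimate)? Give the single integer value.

Enumerate traces; 6 have nonzero weight after conditioning:
  (X=0, Y=2, W=1, Z=2) weight 1/54
  (X=0, Y=3, W=0, Z=1) weight 1/54
  (X=0, Y=3, W=2, Z=1) weight 1/54
  (X=1, Y=2, W=1, Z=2) weight 1/81
  (X=1, Y=3, W=0, Z=1) weight 4/81
  (X=1, Y=3, W=2, Z=1) weight 4/81
Group by Y:
  weight(Y=2) = 5/162
  weight(Y=3) = 11/81
Total weight = 5/162 + 11/81 = 1/6
P(Y=2 | obs) = 5/162 / 1/6 = 5/27
P(Y=3 | obs) = 11/81 / 1/6 = 22/27
argmax = 3

argmax_v P(Y = v | obs) = 3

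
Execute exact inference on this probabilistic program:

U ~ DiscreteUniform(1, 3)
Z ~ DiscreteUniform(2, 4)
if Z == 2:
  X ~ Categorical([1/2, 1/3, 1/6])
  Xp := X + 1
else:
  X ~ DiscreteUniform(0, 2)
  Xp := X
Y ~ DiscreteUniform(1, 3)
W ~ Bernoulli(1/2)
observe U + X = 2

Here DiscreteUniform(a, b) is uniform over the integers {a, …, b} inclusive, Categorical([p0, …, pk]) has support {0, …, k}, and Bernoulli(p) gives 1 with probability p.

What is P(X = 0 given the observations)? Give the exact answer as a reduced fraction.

P(X = 0 | obs) = 7/13

Enumerate traces; 36 have nonzero weight after conditioning:
  (U=1, Z=2, X=1, Y=1, W=0) weight 1/162
  (U=1, Z=2, X=1, Y=1, W=1) weight 1/162
  (U=1, Z=2, X=1, Y=2, W=0) weight 1/162
  (U=1, Z=2, X=1, Y=2, W=1) weight 1/162
  (U=1, Z=2, X=1, Y=3, W=0) weight 1/162
  (U=1, Z=2, X=1, Y=3, W=1) weight 1/162
  (U=1, Z=3, X=1, Y=1, W=0) weight 1/162
  (U=1, Z=3, X=1, Y=1, W=1) weight 1/162
  (U=2, Z=2, X=0, Y=1, W=0) weight 1/108
  … 27 more
Group by X:
  weight(X=0) = 7/54
  weight(X=1) = 1/9
Total weight = 7/54 + 1/9 = 13/54
P(X=0 | obs) = 7/54 / 13/54 = 7/13
P(X=1 | obs) = 1/9 / 13/54 = 6/13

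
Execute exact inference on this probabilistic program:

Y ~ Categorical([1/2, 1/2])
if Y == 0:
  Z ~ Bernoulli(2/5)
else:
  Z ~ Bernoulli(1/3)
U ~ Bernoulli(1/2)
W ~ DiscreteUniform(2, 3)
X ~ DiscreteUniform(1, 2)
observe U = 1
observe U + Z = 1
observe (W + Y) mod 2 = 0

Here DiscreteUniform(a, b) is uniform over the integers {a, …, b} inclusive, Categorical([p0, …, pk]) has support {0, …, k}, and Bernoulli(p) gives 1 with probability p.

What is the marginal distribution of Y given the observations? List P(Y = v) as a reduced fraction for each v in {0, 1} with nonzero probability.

Enumerate traces; 4 have nonzero weight after conditioning:
  (Y=0, Z=0, U=1, W=2, X=1) weight 3/80
  (Y=0, Z=0, U=1, W=2, X=2) weight 3/80
  (Y=1, Z=0, U=1, W=3, X=1) weight 1/24
  (Y=1, Z=0, U=1, W=3, X=2) weight 1/24
Group by Y:
  weight(Y=0) = 3/40
  weight(Y=1) = 1/12
Total weight = 3/40 + 1/12 = 19/120
P(Y=0 | obs) = 3/40 / 19/120 = 9/19
P(Y=1 | obs) = 1/12 / 19/120 = 10/19

P(Y=0) = 9/19, P(Y=1) = 10/19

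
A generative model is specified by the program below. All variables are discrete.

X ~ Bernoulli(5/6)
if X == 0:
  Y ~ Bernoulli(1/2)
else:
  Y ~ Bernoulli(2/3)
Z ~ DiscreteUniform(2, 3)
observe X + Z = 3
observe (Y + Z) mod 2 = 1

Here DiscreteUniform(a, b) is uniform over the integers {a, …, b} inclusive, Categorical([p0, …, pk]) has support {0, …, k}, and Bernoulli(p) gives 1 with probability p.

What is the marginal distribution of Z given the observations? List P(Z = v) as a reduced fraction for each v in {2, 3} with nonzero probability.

Enumerate traces; 2 have nonzero weight after conditioning:
  (X=0, Y=0, Z=3) weight 1/24
  (X=1, Y=1, Z=2) weight 5/18
Group by Z:
  weight(Z=2) = 5/18
  weight(Z=3) = 1/24
Total weight = 5/18 + 1/24 = 23/72
P(Z=2 | obs) = 5/18 / 23/72 = 20/23
P(Z=3 | obs) = 1/24 / 23/72 = 3/23

P(Z=2) = 20/23, P(Z=3) = 3/23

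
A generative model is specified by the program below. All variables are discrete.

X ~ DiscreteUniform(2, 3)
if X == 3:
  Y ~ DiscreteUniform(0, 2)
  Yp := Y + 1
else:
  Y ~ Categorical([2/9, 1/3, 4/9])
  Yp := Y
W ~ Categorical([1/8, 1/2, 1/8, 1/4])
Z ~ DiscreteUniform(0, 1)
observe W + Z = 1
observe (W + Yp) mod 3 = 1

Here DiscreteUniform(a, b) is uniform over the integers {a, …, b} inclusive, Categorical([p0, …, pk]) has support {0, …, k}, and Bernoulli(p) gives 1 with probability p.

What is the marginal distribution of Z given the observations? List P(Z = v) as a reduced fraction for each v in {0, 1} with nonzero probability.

Enumerate traces; 4 have nonzero weight after conditioning:
  (X=2, Y=0, W=1, Z=0) weight 1/36
  (X=2, Y=1, W=0, Z=1) weight 1/96
  (X=3, Y=0, W=0, Z=1) weight 1/96
  (X=3, Y=2, W=1, Z=0) weight 1/24
Group by Z:
  weight(Z=0) = 5/72
  weight(Z=1) = 1/48
Total weight = 5/72 + 1/48 = 13/144
P(Z=0 | obs) = 5/72 / 13/144 = 10/13
P(Z=1 | obs) = 1/48 / 13/144 = 3/13

P(Z=0) = 10/13, P(Z=1) = 3/13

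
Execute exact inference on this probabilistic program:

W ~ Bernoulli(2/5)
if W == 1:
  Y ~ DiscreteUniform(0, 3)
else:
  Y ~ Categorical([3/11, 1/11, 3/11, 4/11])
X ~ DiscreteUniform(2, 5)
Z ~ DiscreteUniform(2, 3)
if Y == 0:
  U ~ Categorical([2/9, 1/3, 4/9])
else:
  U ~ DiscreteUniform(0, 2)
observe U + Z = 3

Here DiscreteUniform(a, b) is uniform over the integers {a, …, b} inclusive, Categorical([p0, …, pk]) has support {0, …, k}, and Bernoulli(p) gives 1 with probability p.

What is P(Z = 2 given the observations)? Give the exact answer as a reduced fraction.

Enumerate traces; 64 have nonzero weight after conditioning:
  (W=0, Y=0, X=2, Z=2, U=1) weight 3/440
  (W=0, Y=0, X=2, Z=3, U=0) weight 1/220
  (W=0, Y=0, X=3, Z=2, U=1) weight 3/440
  (W=0, Y=0, X=3, Z=3, U=0) weight 1/220
  (W=0, Y=0, X=4, Z=2, U=1) weight 3/440
  (W=0, Y=0, X=4, Z=3, U=0) weight 1/220
  (W=0, Y=0, X=5, Z=2, U=1) weight 3/440
  (W=0, Y=0, X=5, Z=3, U=0) weight 1/220
  … 56 more
Group by Z:
  weight(Z=2) = 1/6
  weight(Z=3) = 301/1980
Total weight = 1/6 + 301/1980 = 631/1980
P(Z=2 | obs) = 1/6 / 631/1980 = 330/631
P(Z=3 | obs) = 301/1980 / 631/1980 = 301/631

P(Z = 2 | obs) = 330/631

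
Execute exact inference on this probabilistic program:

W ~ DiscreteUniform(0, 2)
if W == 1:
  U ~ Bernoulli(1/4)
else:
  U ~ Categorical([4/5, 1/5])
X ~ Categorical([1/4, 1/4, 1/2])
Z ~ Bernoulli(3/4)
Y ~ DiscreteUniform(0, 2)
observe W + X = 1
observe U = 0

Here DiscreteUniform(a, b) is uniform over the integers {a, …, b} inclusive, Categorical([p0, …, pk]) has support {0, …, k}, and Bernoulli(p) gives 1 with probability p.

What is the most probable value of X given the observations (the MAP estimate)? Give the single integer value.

Enumerate traces; 12 have nonzero weight after conditioning:
  (W=0, U=0, X=1, Z=0, Y=0) weight 1/180
  (W=0, U=0, X=1, Z=0, Y=1) weight 1/180
  (W=0, U=0, X=1, Z=0, Y=2) weight 1/180
  (W=0, U=0, X=1, Z=1, Y=0) weight 1/60
  (W=0, U=0, X=1, Z=1, Y=1) weight 1/60
  (W=0, U=0, X=1, Z=1, Y=2) weight 1/60
  (W=1, U=0, X=0, Z=0, Y=0) weight 1/192
  (W=1, U=0, X=0, Z=0, Y=1) weight 1/192
  … 4 more
Group by X:
  weight(X=0) = 1/16
  weight(X=1) = 1/15
Total weight = 1/16 + 1/15 = 31/240
P(X=0 | obs) = 1/16 / 31/240 = 15/31
P(X=1 | obs) = 1/15 / 31/240 = 16/31
argmax = 1

argmax_v P(X = v | obs) = 1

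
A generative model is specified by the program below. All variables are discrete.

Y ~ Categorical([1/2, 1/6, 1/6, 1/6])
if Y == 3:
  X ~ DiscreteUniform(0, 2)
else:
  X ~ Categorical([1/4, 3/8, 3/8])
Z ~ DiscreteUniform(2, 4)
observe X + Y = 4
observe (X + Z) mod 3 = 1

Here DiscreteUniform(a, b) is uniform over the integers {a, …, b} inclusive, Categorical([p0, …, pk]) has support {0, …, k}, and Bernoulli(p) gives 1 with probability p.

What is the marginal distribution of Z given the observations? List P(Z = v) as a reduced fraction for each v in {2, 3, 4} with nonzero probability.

Enumerate traces; 2 have nonzero weight after conditioning:
  (Y=2, X=2, Z=2) weight 1/48
  (Y=3, X=1, Z=3) weight 1/54
Group by Z:
  weight(Z=2) = 1/48
  weight(Z=3) = 1/54
Total weight = 1/48 + 1/54 = 17/432
P(Z=2 | obs) = 1/48 / 17/432 = 9/17
P(Z=3 | obs) = 1/54 / 17/432 = 8/17

P(Z=2) = 9/17, P(Z=3) = 8/17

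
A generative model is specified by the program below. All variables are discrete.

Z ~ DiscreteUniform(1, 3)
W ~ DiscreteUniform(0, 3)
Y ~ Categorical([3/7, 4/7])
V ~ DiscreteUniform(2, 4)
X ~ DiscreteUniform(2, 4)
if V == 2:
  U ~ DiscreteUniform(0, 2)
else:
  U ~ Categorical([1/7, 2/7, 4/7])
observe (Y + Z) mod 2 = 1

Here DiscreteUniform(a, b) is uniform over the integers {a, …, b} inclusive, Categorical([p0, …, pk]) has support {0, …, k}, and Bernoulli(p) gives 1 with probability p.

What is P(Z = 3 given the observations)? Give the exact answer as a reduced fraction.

P(Z = 3 | obs) = 3/10

Enumerate traces; 324 have nonzero weight after conditioning:
  (Z=1, W=0, Y=0, V=2, X=2, U=0) weight 1/756
  (Z=1, W=0, Y=0, V=2, X=2, U=1) weight 1/756
  (Z=1, W=0, Y=0, V=2, X=2, U=2) weight 1/756
  (Z=1, W=0, Y=0, V=2, X=3, U=0) weight 1/756
  (Z=1, W=0, Y=0, V=2, X=3, U=1) weight 1/756
  (Z=1, W=0, Y=0, V=2, X=3, U=2) weight 1/756
  (Z=1, W=0, Y=0, V=2, X=4, U=0) weight 1/756
  (Z=1, W=0, Y=0, V=2, X=4, U=1) weight 1/756
  (Z=2, W=0, Y=1, V=2, X=2, U=0) weight 1/567
  (Z=3, W=0, Y=0, V=2, X=2, U=0) weight 1/756
  … 314 more
Group by Z:
  weight(Z=1) = 1/7
  weight(Z=2) = 4/21
  weight(Z=3) = 1/7
Total weight = 1/7 + 4/21 + 1/7 = 10/21
P(Z=1 | obs) = 1/7 / 10/21 = 3/10
P(Z=2 | obs) = 4/21 / 10/21 = 2/5
P(Z=3 | obs) = 1/7 / 10/21 = 3/10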